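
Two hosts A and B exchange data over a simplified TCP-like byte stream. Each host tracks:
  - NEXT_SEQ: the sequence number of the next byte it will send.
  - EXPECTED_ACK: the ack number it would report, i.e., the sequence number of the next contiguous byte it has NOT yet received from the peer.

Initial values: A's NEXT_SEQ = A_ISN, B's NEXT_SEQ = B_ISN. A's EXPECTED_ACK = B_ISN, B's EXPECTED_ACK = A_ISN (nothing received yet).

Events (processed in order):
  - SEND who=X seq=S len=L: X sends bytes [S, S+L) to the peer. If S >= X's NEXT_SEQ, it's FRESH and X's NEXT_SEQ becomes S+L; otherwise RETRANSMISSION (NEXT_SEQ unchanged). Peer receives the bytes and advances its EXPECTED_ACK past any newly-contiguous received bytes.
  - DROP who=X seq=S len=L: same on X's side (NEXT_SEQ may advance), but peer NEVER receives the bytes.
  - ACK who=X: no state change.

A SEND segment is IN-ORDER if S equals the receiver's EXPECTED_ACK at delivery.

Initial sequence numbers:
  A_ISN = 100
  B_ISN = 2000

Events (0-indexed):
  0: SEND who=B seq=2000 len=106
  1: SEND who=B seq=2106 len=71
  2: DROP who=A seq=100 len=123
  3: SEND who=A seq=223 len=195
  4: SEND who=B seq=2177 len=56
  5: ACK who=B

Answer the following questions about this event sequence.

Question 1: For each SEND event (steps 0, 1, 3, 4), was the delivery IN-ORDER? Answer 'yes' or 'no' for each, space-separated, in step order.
Answer: yes yes no yes

Derivation:
Step 0: SEND seq=2000 -> in-order
Step 1: SEND seq=2106 -> in-order
Step 3: SEND seq=223 -> out-of-order
Step 4: SEND seq=2177 -> in-order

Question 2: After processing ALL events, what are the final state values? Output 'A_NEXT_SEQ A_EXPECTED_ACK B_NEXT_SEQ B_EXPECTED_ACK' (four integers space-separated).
After event 0: A_seq=100 A_ack=2106 B_seq=2106 B_ack=100
After event 1: A_seq=100 A_ack=2177 B_seq=2177 B_ack=100
After event 2: A_seq=223 A_ack=2177 B_seq=2177 B_ack=100
After event 3: A_seq=418 A_ack=2177 B_seq=2177 B_ack=100
After event 4: A_seq=418 A_ack=2233 B_seq=2233 B_ack=100
After event 5: A_seq=418 A_ack=2233 B_seq=2233 B_ack=100

Answer: 418 2233 2233 100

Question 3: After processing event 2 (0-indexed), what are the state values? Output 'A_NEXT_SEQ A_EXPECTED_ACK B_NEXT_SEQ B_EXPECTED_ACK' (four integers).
After event 0: A_seq=100 A_ack=2106 B_seq=2106 B_ack=100
After event 1: A_seq=100 A_ack=2177 B_seq=2177 B_ack=100
After event 2: A_seq=223 A_ack=2177 B_seq=2177 B_ack=100

223 2177 2177 100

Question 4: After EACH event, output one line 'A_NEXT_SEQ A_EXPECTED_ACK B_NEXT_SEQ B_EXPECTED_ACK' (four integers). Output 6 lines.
100 2106 2106 100
100 2177 2177 100
223 2177 2177 100
418 2177 2177 100
418 2233 2233 100
418 2233 2233 100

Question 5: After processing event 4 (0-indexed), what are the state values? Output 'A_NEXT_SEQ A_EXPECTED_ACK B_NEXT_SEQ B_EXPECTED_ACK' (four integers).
After event 0: A_seq=100 A_ack=2106 B_seq=2106 B_ack=100
After event 1: A_seq=100 A_ack=2177 B_seq=2177 B_ack=100
After event 2: A_seq=223 A_ack=2177 B_seq=2177 B_ack=100
After event 3: A_seq=418 A_ack=2177 B_seq=2177 B_ack=100
After event 4: A_seq=418 A_ack=2233 B_seq=2233 B_ack=100

418 2233 2233 100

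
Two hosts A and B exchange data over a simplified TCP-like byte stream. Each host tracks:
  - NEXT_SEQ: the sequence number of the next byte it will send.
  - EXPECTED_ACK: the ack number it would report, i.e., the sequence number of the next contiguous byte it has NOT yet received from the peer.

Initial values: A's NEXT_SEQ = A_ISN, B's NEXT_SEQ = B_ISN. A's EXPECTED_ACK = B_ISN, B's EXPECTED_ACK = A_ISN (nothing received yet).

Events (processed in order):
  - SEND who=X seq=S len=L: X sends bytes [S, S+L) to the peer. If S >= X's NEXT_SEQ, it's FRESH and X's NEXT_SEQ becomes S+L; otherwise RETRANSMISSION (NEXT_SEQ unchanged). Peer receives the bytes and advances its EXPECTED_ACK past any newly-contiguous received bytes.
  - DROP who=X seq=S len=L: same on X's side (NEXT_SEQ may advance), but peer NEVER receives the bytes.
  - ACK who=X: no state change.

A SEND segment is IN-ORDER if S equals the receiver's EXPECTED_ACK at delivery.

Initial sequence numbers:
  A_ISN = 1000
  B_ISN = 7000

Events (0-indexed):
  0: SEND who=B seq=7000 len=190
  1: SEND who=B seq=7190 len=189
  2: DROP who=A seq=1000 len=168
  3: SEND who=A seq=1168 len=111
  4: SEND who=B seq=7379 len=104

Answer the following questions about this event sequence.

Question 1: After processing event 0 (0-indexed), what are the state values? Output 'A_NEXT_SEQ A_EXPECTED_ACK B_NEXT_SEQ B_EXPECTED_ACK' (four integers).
After event 0: A_seq=1000 A_ack=7190 B_seq=7190 B_ack=1000

1000 7190 7190 1000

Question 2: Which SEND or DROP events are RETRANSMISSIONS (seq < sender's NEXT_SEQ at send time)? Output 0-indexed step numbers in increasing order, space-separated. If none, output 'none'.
Answer: none

Derivation:
Step 0: SEND seq=7000 -> fresh
Step 1: SEND seq=7190 -> fresh
Step 2: DROP seq=1000 -> fresh
Step 3: SEND seq=1168 -> fresh
Step 4: SEND seq=7379 -> fresh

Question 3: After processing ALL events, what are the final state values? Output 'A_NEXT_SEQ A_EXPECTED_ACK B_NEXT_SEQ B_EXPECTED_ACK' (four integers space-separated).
Answer: 1279 7483 7483 1000

Derivation:
After event 0: A_seq=1000 A_ack=7190 B_seq=7190 B_ack=1000
After event 1: A_seq=1000 A_ack=7379 B_seq=7379 B_ack=1000
After event 2: A_seq=1168 A_ack=7379 B_seq=7379 B_ack=1000
After event 3: A_seq=1279 A_ack=7379 B_seq=7379 B_ack=1000
After event 4: A_seq=1279 A_ack=7483 B_seq=7483 B_ack=1000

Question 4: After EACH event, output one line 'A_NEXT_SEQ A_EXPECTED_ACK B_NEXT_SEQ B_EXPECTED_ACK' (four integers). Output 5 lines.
1000 7190 7190 1000
1000 7379 7379 1000
1168 7379 7379 1000
1279 7379 7379 1000
1279 7483 7483 1000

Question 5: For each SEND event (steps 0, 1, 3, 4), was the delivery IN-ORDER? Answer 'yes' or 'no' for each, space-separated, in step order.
Step 0: SEND seq=7000 -> in-order
Step 1: SEND seq=7190 -> in-order
Step 3: SEND seq=1168 -> out-of-order
Step 4: SEND seq=7379 -> in-order

Answer: yes yes no yes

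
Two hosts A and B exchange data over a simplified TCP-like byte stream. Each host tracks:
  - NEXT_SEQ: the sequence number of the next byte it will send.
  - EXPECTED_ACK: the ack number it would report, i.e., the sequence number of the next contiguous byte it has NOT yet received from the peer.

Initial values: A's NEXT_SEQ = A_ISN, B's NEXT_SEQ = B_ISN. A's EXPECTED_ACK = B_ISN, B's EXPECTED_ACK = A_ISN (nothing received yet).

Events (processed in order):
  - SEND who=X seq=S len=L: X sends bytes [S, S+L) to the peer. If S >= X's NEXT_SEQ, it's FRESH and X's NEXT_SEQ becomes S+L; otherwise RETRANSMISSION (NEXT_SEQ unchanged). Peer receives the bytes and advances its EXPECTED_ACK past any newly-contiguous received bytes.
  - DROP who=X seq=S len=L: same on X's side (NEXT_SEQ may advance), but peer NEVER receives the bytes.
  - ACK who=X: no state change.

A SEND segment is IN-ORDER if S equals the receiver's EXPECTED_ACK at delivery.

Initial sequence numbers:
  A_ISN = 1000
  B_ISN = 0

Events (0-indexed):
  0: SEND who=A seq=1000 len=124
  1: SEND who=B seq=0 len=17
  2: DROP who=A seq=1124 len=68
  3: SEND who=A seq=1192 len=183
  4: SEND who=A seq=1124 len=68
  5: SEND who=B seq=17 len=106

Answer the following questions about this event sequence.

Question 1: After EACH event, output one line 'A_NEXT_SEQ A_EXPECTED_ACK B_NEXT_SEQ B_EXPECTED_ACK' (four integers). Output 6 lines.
1124 0 0 1124
1124 17 17 1124
1192 17 17 1124
1375 17 17 1124
1375 17 17 1375
1375 123 123 1375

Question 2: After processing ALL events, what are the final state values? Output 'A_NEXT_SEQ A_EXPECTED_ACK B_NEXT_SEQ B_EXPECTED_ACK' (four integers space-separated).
After event 0: A_seq=1124 A_ack=0 B_seq=0 B_ack=1124
After event 1: A_seq=1124 A_ack=17 B_seq=17 B_ack=1124
After event 2: A_seq=1192 A_ack=17 B_seq=17 B_ack=1124
After event 3: A_seq=1375 A_ack=17 B_seq=17 B_ack=1124
After event 4: A_seq=1375 A_ack=17 B_seq=17 B_ack=1375
After event 5: A_seq=1375 A_ack=123 B_seq=123 B_ack=1375

Answer: 1375 123 123 1375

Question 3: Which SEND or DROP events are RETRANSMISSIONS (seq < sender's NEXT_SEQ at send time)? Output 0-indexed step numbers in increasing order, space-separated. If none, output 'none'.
Step 0: SEND seq=1000 -> fresh
Step 1: SEND seq=0 -> fresh
Step 2: DROP seq=1124 -> fresh
Step 3: SEND seq=1192 -> fresh
Step 4: SEND seq=1124 -> retransmit
Step 5: SEND seq=17 -> fresh

Answer: 4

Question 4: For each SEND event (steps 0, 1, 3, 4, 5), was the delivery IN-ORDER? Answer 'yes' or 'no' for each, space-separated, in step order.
Answer: yes yes no yes yes

Derivation:
Step 0: SEND seq=1000 -> in-order
Step 1: SEND seq=0 -> in-order
Step 3: SEND seq=1192 -> out-of-order
Step 4: SEND seq=1124 -> in-order
Step 5: SEND seq=17 -> in-order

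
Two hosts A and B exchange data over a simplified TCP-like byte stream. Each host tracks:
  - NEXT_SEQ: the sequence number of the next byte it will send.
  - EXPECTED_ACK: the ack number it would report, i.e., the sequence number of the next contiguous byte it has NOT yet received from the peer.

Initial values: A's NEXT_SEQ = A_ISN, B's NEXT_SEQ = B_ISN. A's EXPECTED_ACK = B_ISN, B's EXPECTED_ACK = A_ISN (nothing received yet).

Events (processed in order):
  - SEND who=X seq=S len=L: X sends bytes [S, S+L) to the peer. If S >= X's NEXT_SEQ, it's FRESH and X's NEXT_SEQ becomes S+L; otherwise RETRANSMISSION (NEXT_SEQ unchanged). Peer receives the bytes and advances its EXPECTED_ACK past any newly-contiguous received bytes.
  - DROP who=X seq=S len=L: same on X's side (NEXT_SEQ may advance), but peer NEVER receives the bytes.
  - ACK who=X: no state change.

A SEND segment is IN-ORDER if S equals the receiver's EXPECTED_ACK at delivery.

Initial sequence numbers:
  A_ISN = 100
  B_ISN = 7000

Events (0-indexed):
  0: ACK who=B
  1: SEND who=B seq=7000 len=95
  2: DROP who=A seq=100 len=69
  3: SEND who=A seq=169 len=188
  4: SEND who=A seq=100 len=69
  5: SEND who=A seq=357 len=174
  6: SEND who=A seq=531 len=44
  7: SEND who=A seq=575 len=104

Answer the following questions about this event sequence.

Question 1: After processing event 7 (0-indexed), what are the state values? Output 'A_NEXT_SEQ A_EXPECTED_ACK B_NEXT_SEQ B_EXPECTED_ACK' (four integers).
After event 0: A_seq=100 A_ack=7000 B_seq=7000 B_ack=100
After event 1: A_seq=100 A_ack=7095 B_seq=7095 B_ack=100
After event 2: A_seq=169 A_ack=7095 B_seq=7095 B_ack=100
After event 3: A_seq=357 A_ack=7095 B_seq=7095 B_ack=100
After event 4: A_seq=357 A_ack=7095 B_seq=7095 B_ack=357
After event 5: A_seq=531 A_ack=7095 B_seq=7095 B_ack=531
After event 6: A_seq=575 A_ack=7095 B_seq=7095 B_ack=575
After event 7: A_seq=679 A_ack=7095 B_seq=7095 B_ack=679

679 7095 7095 679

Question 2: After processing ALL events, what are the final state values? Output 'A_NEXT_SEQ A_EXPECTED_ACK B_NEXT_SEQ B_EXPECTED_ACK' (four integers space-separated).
Answer: 679 7095 7095 679

Derivation:
After event 0: A_seq=100 A_ack=7000 B_seq=7000 B_ack=100
After event 1: A_seq=100 A_ack=7095 B_seq=7095 B_ack=100
After event 2: A_seq=169 A_ack=7095 B_seq=7095 B_ack=100
After event 3: A_seq=357 A_ack=7095 B_seq=7095 B_ack=100
After event 4: A_seq=357 A_ack=7095 B_seq=7095 B_ack=357
After event 5: A_seq=531 A_ack=7095 B_seq=7095 B_ack=531
After event 6: A_seq=575 A_ack=7095 B_seq=7095 B_ack=575
After event 7: A_seq=679 A_ack=7095 B_seq=7095 B_ack=679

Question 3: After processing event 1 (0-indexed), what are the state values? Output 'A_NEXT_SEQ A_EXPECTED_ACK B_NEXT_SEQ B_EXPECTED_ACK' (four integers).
After event 0: A_seq=100 A_ack=7000 B_seq=7000 B_ack=100
After event 1: A_seq=100 A_ack=7095 B_seq=7095 B_ack=100

100 7095 7095 100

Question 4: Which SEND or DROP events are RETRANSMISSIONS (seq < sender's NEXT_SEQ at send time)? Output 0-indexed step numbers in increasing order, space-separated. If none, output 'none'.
Step 1: SEND seq=7000 -> fresh
Step 2: DROP seq=100 -> fresh
Step 3: SEND seq=169 -> fresh
Step 4: SEND seq=100 -> retransmit
Step 5: SEND seq=357 -> fresh
Step 6: SEND seq=531 -> fresh
Step 7: SEND seq=575 -> fresh

Answer: 4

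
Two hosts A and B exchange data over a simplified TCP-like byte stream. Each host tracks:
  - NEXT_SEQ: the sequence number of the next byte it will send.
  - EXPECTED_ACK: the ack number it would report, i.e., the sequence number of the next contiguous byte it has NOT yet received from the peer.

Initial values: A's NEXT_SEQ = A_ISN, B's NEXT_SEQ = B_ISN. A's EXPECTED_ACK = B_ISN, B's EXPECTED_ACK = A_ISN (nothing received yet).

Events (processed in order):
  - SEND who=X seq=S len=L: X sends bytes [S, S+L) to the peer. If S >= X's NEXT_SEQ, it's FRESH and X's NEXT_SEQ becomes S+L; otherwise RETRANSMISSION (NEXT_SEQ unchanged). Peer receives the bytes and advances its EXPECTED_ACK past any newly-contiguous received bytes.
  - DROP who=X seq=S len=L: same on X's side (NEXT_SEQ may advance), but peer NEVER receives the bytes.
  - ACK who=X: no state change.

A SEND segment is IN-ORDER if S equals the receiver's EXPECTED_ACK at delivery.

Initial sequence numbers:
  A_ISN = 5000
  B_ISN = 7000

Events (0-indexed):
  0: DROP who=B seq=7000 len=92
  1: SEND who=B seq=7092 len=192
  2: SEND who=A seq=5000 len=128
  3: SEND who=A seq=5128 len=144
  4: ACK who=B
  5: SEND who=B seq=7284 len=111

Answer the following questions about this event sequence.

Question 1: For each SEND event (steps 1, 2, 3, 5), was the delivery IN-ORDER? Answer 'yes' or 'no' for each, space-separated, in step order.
Answer: no yes yes no

Derivation:
Step 1: SEND seq=7092 -> out-of-order
Step 2: SEND seq=5000 -> in-order
Step 3: SEND seq=5128 -> in-order
Step 5: SEND seq=7284 -> out-of-order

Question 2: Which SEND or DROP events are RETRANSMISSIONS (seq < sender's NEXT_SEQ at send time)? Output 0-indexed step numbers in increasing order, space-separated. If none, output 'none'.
Answer: none

Derivation:
Step 0: DROP seq=7000 -> fresh
Step 1: SEND seq=7092 -> fresh
Step 2: SEND seq=5000 -> fresh
Step 3: SEND seq=5128 -> fresh
Step 5: SEND seq=7284 -> fresh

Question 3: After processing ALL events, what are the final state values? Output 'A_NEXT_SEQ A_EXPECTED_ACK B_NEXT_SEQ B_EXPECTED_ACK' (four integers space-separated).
After event 0: A_seq=5000 A_ack=7000 B_seq=7092 B_ack=5000
After event 1: A_seq=5000 A_ack=7000 B_seq=7284 B_ack=5000
After event 2: A_seq=5128 A_ack=7000 B_seq=7284 B_ack=5128
After event 3: A_seq=5272 A_ack=7000 B_seq=7284 B_ack=5272
After event 4: A_seq=5272 A_ack=7000 B_seq=7284 B_ack=5272
After event 5: A_seq=5272 A_ack=7000 B_seq=7395 B_ack=5272

Answer: 5272 7000 7395 5272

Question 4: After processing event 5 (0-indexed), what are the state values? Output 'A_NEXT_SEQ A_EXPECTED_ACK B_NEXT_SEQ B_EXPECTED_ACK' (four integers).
After event 0: A_seq=5000 A_ack=7000 B_seq=7092 B_ack=5000
After event 1: A_seq=5000 A_ack=7000 B_seq=7284 B_ack=5000
After event 2: A_seq=5128 A_ack=7000 B_seq=7284 B_ack=5128
After event 3: A_seq=5272 A_ack=7000 B_seq=7284 B_ack=5272
After event 4: A_seq=5272 A_ack=7000 B_seq=7284 B_ack=5272
After event 5: A_seq=5272 A_ack=7000 B_seq=7395 B_ack=5272

5272 7000 7395 5272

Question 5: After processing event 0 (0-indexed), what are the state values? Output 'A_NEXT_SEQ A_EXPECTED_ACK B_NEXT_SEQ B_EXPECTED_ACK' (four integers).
After event 0: A_seq=5000 A_ack=7000 B_seq=7092 B_ack=5000

5000 7000 7092 5000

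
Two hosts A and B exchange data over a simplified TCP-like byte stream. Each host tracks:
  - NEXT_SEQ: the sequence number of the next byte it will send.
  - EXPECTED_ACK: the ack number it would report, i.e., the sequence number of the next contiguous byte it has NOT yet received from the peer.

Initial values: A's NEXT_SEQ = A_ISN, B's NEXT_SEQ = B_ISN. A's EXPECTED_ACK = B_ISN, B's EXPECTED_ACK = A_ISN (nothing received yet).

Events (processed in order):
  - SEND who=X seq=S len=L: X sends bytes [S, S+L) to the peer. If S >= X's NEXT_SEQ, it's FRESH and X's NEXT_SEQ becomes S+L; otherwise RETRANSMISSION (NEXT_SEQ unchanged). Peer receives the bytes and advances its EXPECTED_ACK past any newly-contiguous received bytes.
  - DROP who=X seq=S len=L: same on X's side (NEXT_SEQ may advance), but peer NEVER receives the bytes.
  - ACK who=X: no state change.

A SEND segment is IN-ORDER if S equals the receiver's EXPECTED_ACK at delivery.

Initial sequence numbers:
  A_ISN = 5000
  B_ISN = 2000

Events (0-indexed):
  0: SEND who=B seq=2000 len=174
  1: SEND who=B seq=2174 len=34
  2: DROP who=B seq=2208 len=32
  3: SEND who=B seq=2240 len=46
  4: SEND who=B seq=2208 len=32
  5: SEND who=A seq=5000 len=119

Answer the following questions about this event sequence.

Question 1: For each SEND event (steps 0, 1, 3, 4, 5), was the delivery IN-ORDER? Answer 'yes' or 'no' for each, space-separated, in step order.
Answer: yes yes no yes yes

Derivation:
Step 0: SEND seq=2000 -> in-order
Step 1: SEND seq=2174 -> in-order
Step 3: SEND seq=2240 -> out-of-order
Step 4: SEND seq=2208 -> in-order
Step 5: SEND seq=5000 -> in-order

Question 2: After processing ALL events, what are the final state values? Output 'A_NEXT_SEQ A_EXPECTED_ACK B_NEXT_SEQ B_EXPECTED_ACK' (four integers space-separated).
After event 0: A_seq=5000 A_ack=2174 B_seq=2174 B_ack=5000
After event 1: A_seq=5000 A_ack=2208 B_seq=2208 B_ack=5000
After event 2: A_seq=5000 A_ack=2208 B_seq=2240 B_ack=5000
After event 3: A_seq=5000 A_ack=2208 B_seq=2286 B_ack=5000
After event 4: A_seq=5000 A_ack=2286 B_seq=2286 B_ack=5000
After event 5: A_seq=5119 A_ack=2286 B_seq=2286 B_ack=5119

Answer: 5119 2286 2286 5119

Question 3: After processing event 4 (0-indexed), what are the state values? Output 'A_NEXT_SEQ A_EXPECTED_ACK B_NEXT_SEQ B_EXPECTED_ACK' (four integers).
After event 0: A_seq=5000 A_ack=2174 B_seq=2174 B_ack=5000
After event 1: A_seq=5000 A_ack=2208 B_seq=2208 B_ack=5000
After event 2: A_seq=5000 A_ack=2208 B_seq=2240 B_ack=5000
After event 3: A_seq=5000 A_ack=2208 B_seq=2286 B_ack=5000
After event 4: A_seq=5000 A_ack=2286 B_seq=2286 B_ack=5000

5000 2286 2286 5000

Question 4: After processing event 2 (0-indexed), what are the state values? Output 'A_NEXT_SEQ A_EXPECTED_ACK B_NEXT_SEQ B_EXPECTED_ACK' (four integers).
After event 0: A_seq=5000 A_ack=2174 B_seq=2174 B_ack=5000
After event 1: A_seq=5000 A_ack=2208 B_seq=2208 B_ack=5000
After event 2: A_seq=5000 A_ack=2208 B_seq=2240 B_ack=5000

5000 2208 2240 5000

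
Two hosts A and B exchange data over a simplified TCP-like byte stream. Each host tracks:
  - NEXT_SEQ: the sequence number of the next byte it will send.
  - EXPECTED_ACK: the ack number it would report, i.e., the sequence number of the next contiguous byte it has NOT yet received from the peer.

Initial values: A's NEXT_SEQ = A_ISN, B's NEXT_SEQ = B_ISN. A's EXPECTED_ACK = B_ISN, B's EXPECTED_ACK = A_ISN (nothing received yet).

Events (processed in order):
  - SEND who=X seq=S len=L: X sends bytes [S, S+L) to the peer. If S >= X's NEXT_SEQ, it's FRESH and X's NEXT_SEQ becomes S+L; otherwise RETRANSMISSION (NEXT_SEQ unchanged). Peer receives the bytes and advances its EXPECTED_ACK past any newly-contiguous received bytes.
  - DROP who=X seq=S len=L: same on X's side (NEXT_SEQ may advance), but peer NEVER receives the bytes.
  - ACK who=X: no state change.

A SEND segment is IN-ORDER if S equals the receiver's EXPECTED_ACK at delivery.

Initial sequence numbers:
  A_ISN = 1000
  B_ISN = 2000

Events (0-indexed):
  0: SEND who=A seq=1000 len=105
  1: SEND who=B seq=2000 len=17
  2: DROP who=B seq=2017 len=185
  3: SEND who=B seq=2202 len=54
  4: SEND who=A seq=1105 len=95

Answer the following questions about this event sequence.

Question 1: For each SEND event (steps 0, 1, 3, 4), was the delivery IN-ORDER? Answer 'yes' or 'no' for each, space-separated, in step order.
Answer: yes yes no yes

Derivation:
Step 0: SEND seq=1000 -> in-order
Step 1: SEND seq=2000 -> in-order
Step 3: SEND seq=2202 -> out-of-order
Step 4: SEND seq=1105 -> in-order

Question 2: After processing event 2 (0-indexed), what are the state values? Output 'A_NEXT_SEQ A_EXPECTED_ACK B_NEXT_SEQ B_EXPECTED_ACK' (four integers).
After event 0: A_seq=1105 A_ack=2000 B_seq=2000 B_ack=1105
After event 1: A_seq=1105 A_ack=2017 B_seq=2017 B_ack=1105
After event 2: A_seq=1105 A_ack=2017 B_seq=2202 B_ack=1105

1105 2017 2202 1105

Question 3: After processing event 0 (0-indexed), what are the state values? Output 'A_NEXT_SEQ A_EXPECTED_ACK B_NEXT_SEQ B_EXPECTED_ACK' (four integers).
After event 0: A_seq=1105 A_ack=2000 B_seq=2000 B_ack=1105

1105 2000 2000 1105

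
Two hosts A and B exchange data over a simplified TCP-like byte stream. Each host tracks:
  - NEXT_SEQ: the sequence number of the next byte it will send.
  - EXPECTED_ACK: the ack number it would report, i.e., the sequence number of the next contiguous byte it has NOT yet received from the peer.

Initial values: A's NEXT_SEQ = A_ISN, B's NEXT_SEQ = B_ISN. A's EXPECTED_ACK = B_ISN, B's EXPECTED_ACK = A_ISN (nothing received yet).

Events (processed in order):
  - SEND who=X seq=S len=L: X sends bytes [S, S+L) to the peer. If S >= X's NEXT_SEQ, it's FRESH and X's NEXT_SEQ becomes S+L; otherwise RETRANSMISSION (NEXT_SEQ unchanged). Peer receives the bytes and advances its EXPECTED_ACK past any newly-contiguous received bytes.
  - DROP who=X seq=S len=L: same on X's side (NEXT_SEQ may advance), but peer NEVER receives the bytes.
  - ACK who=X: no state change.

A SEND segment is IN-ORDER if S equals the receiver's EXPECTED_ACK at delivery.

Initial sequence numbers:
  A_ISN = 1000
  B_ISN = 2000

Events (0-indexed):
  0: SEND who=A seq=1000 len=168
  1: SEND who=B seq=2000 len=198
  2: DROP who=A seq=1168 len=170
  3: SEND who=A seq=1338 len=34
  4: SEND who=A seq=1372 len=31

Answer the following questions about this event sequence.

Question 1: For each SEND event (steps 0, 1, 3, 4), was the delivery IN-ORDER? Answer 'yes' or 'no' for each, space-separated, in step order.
Answer: yes yes no no

Derivation:
Step 0: SEND seq=1000 -> in-order
Step 1: SEND seq=2000 -> in-order
Step 3: SEND seq=1338 -> out-of-order
Step 4: SEND seq=1372 -> out-of-order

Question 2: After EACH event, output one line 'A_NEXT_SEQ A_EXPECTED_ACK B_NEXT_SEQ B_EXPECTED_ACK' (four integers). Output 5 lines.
1168 2000 2000 1168
1168 2198 2198 1168
1338 2198 2198 1168
1372 2198 2198 1168
1403 2198 2198 1168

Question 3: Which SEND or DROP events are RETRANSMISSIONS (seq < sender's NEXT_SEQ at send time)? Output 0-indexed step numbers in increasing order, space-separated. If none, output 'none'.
Step 0: SEND seq=1000 -> fresh
Step 1: SEND seq=2000 -> fresh
Step 2: DROP seq=1168 -> fresh
Step 3: SEND seq=1338 -> fresh
Step 4: SEND seq=1372 -> fresh

Answer: none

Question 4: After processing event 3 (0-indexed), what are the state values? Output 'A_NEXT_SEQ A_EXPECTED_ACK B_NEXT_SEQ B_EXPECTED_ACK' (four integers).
After event 0: A_seq=1168 A_ack=2000 B_seq=2000 B_ack=1168
After event 1: A_seq=1168 A_ack=2198 B_seq=2198 B_ack=1168
After event 2: A_seq=1338 A_ack=2198 B_seq=2198 B_ack=1168
After event 3: A_seq=1372 A_ack=2198 B_seq=2198 B_ack=1168

1372 2198 2198 1168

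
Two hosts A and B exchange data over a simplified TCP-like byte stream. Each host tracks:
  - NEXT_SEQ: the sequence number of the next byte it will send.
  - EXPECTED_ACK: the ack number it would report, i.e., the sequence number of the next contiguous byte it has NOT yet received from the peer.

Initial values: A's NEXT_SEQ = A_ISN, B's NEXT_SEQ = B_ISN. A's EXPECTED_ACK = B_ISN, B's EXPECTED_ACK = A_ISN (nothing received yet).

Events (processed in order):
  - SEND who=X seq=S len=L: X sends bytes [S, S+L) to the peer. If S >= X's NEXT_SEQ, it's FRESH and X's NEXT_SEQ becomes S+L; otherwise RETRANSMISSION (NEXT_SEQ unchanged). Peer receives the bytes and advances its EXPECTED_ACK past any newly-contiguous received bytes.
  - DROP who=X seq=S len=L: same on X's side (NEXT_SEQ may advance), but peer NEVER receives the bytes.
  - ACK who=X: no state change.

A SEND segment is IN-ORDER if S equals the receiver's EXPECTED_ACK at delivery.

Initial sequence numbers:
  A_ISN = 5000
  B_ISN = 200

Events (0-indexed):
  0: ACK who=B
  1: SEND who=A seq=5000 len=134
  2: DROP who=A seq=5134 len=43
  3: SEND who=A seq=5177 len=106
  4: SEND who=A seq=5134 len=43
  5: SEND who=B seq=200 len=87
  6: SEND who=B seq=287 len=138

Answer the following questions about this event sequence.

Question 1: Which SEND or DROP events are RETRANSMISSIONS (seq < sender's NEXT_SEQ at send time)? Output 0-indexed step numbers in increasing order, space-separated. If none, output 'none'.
Answer: 4

Derivation:
Step 1: SEND seq=5000 -> fresh
Step 2: DROP seq=5134 -> fresh
Step 3: SEND seq=5177 -> fresh
Step 4: SEND seq=5134 -> retransmit
Step 5: SEND seq=200 -> fresh
Step 6: SEND seq=287 -> fresh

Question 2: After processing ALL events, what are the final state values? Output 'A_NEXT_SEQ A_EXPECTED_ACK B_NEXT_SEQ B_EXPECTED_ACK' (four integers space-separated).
After event 0: A_seq=5000 A_ack=200 B_seq=200 B_ack=5000
After event 1: A_seq=5134 A_ack=200 B_seq=200 B_ack=5134
After event 2: A_seq=5177 A_ack=200 B_seq=200 B_ack=5134
After event 3: A_seq=5283 A_ack=200 B_seq=200 B_ack=5134
After event 4: A_seq=5283 A_ack=200 B_seq=200 B_ack=5283
After event 5: A_seq=5283 A_ack=287 B_seq=287 B_ack=5283
After event 6: A_seq=5283 A_ack=425 B_seq=425 B_ack=5283

Answer: 5283 425 425 5283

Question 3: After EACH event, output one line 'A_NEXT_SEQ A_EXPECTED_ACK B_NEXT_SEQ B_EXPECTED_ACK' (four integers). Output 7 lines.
5000 200 200 5000
5134 200 200 5134
5177 200 200 5134
5283 200 200 5134
5283 200 200 5283
5283 287 287 5283
5283 425 425 5283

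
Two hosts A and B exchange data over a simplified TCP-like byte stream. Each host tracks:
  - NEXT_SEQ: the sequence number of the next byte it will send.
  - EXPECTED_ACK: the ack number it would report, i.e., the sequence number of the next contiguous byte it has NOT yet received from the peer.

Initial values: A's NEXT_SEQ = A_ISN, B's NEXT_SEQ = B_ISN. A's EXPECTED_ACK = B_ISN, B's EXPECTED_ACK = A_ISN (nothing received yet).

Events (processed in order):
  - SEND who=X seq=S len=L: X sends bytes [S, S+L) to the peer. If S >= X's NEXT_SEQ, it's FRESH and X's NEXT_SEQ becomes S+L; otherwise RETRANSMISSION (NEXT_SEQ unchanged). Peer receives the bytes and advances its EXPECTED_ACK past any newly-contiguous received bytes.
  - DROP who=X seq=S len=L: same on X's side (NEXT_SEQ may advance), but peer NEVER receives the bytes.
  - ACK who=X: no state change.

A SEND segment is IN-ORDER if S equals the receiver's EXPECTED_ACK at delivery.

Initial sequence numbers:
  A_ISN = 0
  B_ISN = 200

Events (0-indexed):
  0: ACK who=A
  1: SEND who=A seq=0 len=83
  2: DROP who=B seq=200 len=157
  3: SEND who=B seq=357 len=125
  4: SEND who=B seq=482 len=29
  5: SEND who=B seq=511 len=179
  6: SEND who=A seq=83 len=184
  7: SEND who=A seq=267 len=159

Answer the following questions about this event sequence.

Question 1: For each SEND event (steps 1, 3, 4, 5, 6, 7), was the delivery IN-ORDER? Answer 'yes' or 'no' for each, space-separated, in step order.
Step 1: SEND seq=0 -> in-order
Step 3: SEND seq=357 -> out-of-order
Step 4: SEND seq=482 -> out-of-order
Step 5: SEND seq=511 -> out-of-order
Step 6: SEND seq=83 -> in-order
Step 7: SEND seq=267 -> in-order

Answer: yes no no no yes yes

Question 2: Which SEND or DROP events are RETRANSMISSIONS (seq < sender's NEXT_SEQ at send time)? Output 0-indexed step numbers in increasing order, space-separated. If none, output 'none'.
Step 1: SEND seq=0 -> fresh
Step 2: DROP seq=200 -> fresh
Step 3: SEND seq=357 -> fresh
Step 4: SEND seq=482 -> fresh
Step 5: SEND seq=511 -> fresh
Step 6: SEND seq=83 -> fresh
Step 7: SEND seq=267 -> fresh

Answer: none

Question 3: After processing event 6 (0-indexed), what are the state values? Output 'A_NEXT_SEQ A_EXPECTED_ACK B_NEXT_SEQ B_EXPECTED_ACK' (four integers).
After event 0: A_seq=0 A_ack=200 B_seq=200 B_ack=0
After event 1: A_seq=83 A_ack=200 B_seq=200 B_ack=83
After event 2: A_seq=83 A_ack=200 B_seq=357 B_ack=83
After event 3: A_seq=83 A_ack=200 B_seq=482 B_ack=83
After event 4: A_seq=83 A_ack=200 B_seq=511 B_ack=83
After event 5: A_seq=83 A_ack=200 B_seq=690 B_ack=83
After event 6: A_seq=267 A_ack=200 B_seq=690 B_ack=267

267 200 690 267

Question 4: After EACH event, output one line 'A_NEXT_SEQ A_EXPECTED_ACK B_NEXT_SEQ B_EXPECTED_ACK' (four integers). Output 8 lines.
0 200 200 0
83 200 200 83
83 200 357 83
83 200 482 83
83 200 511 83
83 200 690 83
267 200 690 267
426 200 690 426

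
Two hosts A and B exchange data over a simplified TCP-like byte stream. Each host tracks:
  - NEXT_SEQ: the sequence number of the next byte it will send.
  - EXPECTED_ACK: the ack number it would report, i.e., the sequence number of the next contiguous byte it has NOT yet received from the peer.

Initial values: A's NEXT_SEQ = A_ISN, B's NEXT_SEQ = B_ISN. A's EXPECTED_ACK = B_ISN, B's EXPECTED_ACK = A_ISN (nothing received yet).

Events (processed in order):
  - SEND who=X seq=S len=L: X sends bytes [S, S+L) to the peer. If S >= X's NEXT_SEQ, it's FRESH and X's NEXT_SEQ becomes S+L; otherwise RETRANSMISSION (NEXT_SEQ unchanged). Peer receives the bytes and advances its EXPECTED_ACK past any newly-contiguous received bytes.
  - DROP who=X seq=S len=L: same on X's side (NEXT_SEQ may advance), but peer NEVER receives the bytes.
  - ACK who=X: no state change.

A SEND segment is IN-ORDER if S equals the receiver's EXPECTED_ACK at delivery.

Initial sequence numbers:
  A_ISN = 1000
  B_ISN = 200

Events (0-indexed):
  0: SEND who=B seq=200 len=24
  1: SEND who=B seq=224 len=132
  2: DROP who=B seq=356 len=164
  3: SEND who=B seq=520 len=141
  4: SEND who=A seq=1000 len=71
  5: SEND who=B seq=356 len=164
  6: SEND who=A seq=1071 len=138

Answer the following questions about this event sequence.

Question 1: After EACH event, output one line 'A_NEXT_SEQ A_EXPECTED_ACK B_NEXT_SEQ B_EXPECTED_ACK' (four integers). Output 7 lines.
1000 224 224 1000
1000 356 356 1000
1000 356 520 1000
1000 356 661 1000
1071 356 661 1071
1071 661 661 1071
1209 661 661 1209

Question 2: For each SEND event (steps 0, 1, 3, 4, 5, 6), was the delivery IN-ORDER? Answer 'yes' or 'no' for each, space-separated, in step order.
Answer: yes yes no yes yes yes

Derivation:
Step 0: SEND seq=200 -> in-order
Step 1: SEND seq=224 -> in-order
Step 3: SEND seq=520 -> out-of-order
Step 4: SEND seq=1000 -> in-order
Step 5: SEND seq=356 -> in-order
Step 6: SEND seq=1071 -> in-order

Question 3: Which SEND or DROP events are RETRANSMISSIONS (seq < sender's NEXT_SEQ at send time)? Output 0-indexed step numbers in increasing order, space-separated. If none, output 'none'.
Answer: 5

Derivation:
Step 0: SEND seq=200 -> fresh
Step 1: SEND seq=224 -> fresh
Step 2: DROP seq=356 -> fresh
Step 3: SEND seq=520 -> fresh
Step 4: SEND seq=1000 -> fresh
Step 5: SEND seq=356 -> retransmit
Step 6: SEND seq=1071 -> fresh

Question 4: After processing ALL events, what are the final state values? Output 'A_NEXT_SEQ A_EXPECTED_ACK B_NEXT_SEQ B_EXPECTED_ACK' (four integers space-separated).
After event 0: A_seq=1000 A_ack=224 B_seq=224 B_ack=1000
After event 1: A_seq=1000 A_ack=356 B_seq=356 B_ack=1000
After event 2: A_seq=1000 A_ack=356 B_seq=520 B_ack=1000
After event 3: A_seq=1000 A_ack=356 B_seq=661 B_ack=1000
After event 4: A_seq=1071 A_ack=356 B_seq=661 B_ack=1071
After event 5: A_seq=1071 A_ack=661 B_seq=661 B_ack=1071
After event 6: A_seq=1209 A_ack=661 B_seq=661 B_ack=1209

Answer: 1209 661 661 1209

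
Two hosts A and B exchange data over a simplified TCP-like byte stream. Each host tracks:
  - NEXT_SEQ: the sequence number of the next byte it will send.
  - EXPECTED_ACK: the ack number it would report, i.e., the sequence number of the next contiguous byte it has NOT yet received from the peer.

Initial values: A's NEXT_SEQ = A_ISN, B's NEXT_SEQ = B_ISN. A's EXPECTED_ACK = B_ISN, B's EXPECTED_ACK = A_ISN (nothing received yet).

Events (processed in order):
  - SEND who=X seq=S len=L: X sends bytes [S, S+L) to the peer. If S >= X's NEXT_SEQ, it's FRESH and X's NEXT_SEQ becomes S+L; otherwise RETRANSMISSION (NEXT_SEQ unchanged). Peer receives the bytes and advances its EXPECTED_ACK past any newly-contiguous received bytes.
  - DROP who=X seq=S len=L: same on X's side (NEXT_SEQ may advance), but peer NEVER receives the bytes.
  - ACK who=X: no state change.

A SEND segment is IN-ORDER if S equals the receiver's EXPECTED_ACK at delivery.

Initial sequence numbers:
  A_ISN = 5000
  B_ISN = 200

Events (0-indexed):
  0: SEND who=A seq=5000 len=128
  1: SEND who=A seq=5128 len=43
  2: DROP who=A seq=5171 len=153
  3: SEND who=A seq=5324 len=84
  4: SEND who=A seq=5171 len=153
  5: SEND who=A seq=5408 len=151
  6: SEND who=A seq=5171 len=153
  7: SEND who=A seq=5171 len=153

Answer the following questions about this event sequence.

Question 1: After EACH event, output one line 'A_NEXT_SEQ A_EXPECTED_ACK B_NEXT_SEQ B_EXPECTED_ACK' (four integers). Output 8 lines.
5128 200 200 5128
5171 200 200 5171
5324 200 200 5171
5408 200 200 5171
5408 200 200 5408
5559 200 200 5559
5559 200 200 5559
5559 200 200 5559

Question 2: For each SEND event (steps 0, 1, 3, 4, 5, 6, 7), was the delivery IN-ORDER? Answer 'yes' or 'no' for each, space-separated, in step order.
Answer: yes yes no yes yes no no

Derivation:
Step 0: SEND seq=5000 -> in-order
Step 1: SEND seq=5128 -> in-order
Step 3: SEND seq=5324 -> out-of-order
Step 4: SEND seq=5171 -> in-order
Step 5: SEND seq=5408 -> in-order
Step 6: SEND seq=5171 -> out-of-order
Step 7: SEND seq=5171 -> out-of-order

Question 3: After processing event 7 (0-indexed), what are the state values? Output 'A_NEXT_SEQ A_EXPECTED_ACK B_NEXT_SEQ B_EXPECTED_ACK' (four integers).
After event 0: A_seq=5128 A_ack=200 B_seq=200 B_ack=5128
After event 1: A_seq=5171 A_ack=200 B_seq=200 B_ack=5171
After event 2: A_seq=5324 A_ack=200 B_seq=200 B_ack=5171
After event 3: A_seq=5408 A_ack=200 B_seq=200 B_ack=5171
After event 4: A_seq=5408 A_ack=200 B_seq=200 B_ack=5408
After event 5: A_seq=5559 A_ack=200 B_seq=200 B_ack=5559
After event 6: A_seq=5559 A_ack=200 B_seq=200 B_ack=5559
After event 7: A_seq=5559 A_ack=200 B_seq=200 B_ack=5559

5559 200 200 5559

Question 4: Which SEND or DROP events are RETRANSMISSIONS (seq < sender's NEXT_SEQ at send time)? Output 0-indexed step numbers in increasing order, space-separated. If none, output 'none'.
Step 0: SEND seq=5000 -> fresh
Step 1: SEND seq=5128 -> fresh
Step 2: DROP seq=5171 -> fresh
Step 3: SEND seq=5324 -> fresh
Step 4: SEND seq=5171 -> retransmit
Step 5: SEND seq=5408 -> fresh
Step 6: SEND seq=5171 -> retransmit
Step 7: SEND seq=5171 -> retransmit

Answer: 4 6 7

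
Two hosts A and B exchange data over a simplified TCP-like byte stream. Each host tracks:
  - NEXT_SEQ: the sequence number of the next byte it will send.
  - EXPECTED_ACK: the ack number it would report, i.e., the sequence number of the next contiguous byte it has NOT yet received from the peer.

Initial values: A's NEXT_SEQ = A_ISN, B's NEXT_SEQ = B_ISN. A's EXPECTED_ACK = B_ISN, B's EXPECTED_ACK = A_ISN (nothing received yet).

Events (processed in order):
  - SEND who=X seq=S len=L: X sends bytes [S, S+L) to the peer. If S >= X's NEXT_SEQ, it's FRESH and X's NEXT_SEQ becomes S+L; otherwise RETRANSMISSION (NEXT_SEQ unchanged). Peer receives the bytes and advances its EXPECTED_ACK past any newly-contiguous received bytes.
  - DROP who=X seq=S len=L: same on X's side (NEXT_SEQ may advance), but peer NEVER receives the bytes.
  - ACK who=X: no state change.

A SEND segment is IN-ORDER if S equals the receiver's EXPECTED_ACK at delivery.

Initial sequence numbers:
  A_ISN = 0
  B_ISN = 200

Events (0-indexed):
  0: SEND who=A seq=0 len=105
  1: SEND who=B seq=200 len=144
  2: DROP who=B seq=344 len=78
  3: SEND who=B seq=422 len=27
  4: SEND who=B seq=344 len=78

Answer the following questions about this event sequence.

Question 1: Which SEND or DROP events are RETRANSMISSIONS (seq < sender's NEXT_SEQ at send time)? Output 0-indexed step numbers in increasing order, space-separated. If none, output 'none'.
Answer: 4

Derivation:
Step 0: SEND seq=0 -> fresh
Step 1: SEND seq=200 -> fresh
Step 2: DROP seq=344 -> fresh
Step 3: SEND seq=422 -> fresh
Step 4: SEND seq=344 -> retransmit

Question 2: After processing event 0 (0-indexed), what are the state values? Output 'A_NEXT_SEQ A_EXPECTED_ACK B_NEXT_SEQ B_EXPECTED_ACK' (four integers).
After event 0: A_seq=105 A_ack=200 B_seq=200 B_ack=105

105 200 200 105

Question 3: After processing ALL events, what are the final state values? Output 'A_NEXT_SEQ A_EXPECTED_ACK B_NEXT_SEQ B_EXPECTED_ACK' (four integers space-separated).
After event 0: A_seq=105 A_ack=200 B_seq=200 B_ack=105
After event 1: A_seq=105 A_ack=344 B_seq=344 B_ack=105
After event 2: A_seq=105 A_ack=344 B_seq=422 B_ack=105
After event 3: A_seq=105 A_ack=344 B_seq=449 B_ack=105
After event 4: A_seq=105 A_ack=449 B_seq=449 B_ack=105

Answer: 105 449 449 105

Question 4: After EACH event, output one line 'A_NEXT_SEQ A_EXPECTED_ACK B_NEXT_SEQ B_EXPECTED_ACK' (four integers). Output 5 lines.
105 200 200 105
105 344 344 105
105 344 422 105
105 344 449 105
105 449 449 105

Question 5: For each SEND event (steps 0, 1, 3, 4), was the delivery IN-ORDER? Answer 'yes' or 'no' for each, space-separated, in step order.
Answer: yes yes no yes

Derivation:
Step 0: SEND seq=0 -> in-order
Step 1: SEND seq=200 -> in-order
Step 3: SEND seq=422 -> out-of-order
Step 4: SEND seq=344 -> in-order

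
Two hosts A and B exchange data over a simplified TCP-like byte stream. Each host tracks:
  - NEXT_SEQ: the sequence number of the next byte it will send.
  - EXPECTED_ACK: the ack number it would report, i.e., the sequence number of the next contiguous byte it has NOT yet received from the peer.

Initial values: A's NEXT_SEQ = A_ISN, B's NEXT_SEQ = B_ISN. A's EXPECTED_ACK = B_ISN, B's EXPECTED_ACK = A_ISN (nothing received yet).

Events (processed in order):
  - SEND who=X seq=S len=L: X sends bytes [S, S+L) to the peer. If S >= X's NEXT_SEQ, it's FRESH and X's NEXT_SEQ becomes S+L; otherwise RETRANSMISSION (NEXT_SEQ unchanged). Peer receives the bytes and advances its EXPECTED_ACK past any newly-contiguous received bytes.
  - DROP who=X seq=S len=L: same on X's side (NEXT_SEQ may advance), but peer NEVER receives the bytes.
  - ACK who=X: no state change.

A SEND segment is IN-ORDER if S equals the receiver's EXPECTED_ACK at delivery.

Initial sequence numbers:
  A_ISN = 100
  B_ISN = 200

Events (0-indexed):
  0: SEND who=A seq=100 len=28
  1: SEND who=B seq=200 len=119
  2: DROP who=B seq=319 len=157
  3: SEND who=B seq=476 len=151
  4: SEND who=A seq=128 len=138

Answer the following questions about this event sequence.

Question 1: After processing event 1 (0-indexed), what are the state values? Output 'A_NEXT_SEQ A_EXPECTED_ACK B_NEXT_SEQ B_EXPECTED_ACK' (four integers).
After event 0: A_seq=128 A_ack=200 B_seq=200 B_ack=128
After event 1: A_seq=128 A_ack=319 B_seq=319 B_ack=128

128 319 319 128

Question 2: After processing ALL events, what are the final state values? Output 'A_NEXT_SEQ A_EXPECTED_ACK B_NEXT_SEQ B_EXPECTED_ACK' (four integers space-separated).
Answer: 266 319 627 266

Derivation:
After event 0: A_seq=128 A_ack=200 B_seq=200 B_ack=128
After event 1: A_seq=128 A_ack=319 B_seq=319 B_ack=128
After event 2: A_seq=128 A_ack=319 B_seq=476 B_ack=128
After event 3: A_seq=128 A_ack=319 B_seq=627 B_ack=128
After event 4: A_seq=266 A_ack=319 B_seq=627 B_ack=266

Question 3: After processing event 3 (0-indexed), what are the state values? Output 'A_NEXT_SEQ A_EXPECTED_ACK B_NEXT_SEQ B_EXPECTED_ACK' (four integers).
After event 0: A_seq=128 A_ack=200 B_seq=200 B_ack=128
After event 1: A_seq=128 A_ack=319 B_seq=319 B_ack=128
After event 2: A_seq=128 A_ack=319 B_seq=476 B_ack=128
After event 3: A_seq=128 A_ack=319 B_seq=627 B_ack=128

128 319 627 128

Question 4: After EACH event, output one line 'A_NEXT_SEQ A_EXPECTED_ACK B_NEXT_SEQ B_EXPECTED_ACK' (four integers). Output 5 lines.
128 200 200 128
128 319 319 128
128 319 476 128
128 319 627 128
266 319 627 266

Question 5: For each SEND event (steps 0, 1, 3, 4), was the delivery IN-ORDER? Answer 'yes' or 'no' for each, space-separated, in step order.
Answer: yes yes no yes

Derivation:
Step 0: SEND seq=100 -> in-order
Step 1: SEND seq=200 -> in-order
Step 3: SEND seq=476 -> out-of-order
Step 4: SEND seq=128 -> in-order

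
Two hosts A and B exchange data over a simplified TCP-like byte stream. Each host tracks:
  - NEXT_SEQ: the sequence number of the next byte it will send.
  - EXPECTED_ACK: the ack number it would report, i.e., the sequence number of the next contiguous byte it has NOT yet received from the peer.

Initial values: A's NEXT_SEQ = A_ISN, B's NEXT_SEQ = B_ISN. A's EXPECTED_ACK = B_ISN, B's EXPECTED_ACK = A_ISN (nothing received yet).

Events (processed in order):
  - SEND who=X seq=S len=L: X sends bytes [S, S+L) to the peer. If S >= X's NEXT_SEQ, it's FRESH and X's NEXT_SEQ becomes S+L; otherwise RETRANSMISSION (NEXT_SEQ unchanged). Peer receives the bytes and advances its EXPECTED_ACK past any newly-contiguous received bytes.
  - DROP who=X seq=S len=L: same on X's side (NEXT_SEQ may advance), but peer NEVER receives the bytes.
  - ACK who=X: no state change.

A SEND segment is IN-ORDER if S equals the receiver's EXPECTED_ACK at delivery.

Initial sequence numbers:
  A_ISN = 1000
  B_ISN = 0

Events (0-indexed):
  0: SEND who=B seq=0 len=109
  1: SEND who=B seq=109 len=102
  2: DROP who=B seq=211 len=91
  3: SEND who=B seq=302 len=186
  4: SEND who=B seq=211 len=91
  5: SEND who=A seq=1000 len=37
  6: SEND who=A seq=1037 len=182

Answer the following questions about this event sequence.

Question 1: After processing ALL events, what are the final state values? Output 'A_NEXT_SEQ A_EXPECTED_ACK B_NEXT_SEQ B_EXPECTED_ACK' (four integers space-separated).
Answer: 1219 488 488 1219

Derivation:
After event 0: A_seq=1000 A_ack=109 B_seq=109 B_ack=1000
After event 1: A_seq=1000 A_ack=211 B_seq=211 B_ack=1000
After event 2: A_seq=1000 A_ack=211 B_seq=302 B_ack=1000
After event 3: A_seq=1000 A_ack=211 B_seq=488 B_ack=1000
After event 4: A_seq=1000 A_ack=488 B_seq=488 B_ack=1000
After event 5: A_seq=1037 A_ack=488 B_seq=488 B_ack=1037
After event 6: A_seq=1219 A_ack=488 B_seq=488 B_ack=1219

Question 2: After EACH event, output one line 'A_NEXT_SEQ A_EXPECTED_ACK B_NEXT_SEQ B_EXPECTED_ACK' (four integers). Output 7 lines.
1000 109 109 1000
1000 211 211 1000
1000 211 302 1000
1000 211 488 1000
1000 488 488 1000
1037 488 488 1037
1219 488 488 1219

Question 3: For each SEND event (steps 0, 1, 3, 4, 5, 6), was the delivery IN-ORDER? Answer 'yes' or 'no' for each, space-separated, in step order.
Step 0: SEND seq=0 -> in-order
Step 1: SEND seq=109 -> in-order
Step 3: SEND seq=302 -> out-of-order
Step 4: SEND seq=211 -> in-order
Step 5: SEND seq=1000 -> in-order
Step 6: SEND seq=1037 -> in-order

Answer: yes yes no yes yes yes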